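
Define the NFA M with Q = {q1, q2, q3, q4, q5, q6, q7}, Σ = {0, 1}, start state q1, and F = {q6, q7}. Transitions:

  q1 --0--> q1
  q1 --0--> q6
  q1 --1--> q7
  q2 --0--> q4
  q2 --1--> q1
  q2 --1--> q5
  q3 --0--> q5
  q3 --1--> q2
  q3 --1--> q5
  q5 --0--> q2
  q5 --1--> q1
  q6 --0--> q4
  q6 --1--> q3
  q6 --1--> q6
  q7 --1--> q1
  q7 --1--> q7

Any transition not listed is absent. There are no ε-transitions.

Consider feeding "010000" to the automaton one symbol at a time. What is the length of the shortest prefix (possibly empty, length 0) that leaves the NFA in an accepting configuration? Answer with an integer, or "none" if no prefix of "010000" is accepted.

1

Start in {q1}.
Read '0': q1→{q1, q6}; now {q1, q6}.
None of the earlier sets intersect F, but {q1, q6} does.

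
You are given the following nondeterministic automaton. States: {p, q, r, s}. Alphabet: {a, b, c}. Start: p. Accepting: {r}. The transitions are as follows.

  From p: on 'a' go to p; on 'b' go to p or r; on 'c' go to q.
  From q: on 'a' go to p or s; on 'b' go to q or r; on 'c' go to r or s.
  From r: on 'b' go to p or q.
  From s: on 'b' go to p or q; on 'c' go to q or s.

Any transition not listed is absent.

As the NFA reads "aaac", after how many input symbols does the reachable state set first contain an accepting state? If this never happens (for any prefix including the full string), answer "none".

Start in {p}.
Read 'a': p→{p}; now {p}.
Read 'a': p→{p}; now {p}.
Read 'a': p→{p}; now {p}.
Read 'c': p→{q}; now {q}.
No reachable set along the way intersects F.

none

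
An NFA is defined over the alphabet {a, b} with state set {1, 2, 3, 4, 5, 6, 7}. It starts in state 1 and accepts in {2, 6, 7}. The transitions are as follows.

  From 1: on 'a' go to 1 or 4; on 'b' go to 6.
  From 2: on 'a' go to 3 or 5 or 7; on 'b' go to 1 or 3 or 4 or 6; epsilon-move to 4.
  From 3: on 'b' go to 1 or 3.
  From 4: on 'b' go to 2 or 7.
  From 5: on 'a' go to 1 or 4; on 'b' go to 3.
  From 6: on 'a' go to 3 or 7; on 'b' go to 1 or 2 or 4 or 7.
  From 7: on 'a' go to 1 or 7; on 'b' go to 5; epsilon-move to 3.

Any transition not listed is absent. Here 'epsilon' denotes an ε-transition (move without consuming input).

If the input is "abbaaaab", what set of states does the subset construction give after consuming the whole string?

Start in {1}.
Read 'a': 1→{1, 4}; now {1, 4}.
Read 'b': 1→{6}, 4→{2, 7}; union {2, 6, 7}; ε-closure = {2, 3, 4, 6, 7}.
Read 'b': 2→{1, 3, 4, 6}, 3→{1, 3}, 4→{2, 7}, 6→{1, 2, 4, 7}, 7→{5}; now {1, 2, 3, 4, 5, 6, 7}.
Read 'a': 1→{1, 4}, 2→{3, 5, 7}, 3→∅, 4→∅, 5→{1, 4}, 6→{3, 7}, 7→{1, 7}; now {1, 3, 4, 5, 7}.
Read 'a': 1→{1, 4}, 3→∅, 4→∅, 5→{1, 4}, 7→{1, 7}; union {1, 4, 7}; ε-closure = {1, 3, 4, 7}.
Read 'a': 1→{1, 4}, 3→∅, 4→∅, 7→{1, 7}; union {1, 4, 7}; ε-closure = {1, 3, 4, 7}.
Read 'a': 1→{1, 4}, 3→∅, 4→∅, 7→{1, 7}; union {1, 4, 7}; ε-closure = {1, 3, 4, 7}.
Read 'b': 1→{6}, 3→{1, 3}, 4→{2, 7}, 7→{5}; union {1, 2, 3, 5, 6, 7}; ε-closure = {1, 2, 3, 4, 5, 6, 7}.

{1, 2, 3, 4, 5, 6, 7}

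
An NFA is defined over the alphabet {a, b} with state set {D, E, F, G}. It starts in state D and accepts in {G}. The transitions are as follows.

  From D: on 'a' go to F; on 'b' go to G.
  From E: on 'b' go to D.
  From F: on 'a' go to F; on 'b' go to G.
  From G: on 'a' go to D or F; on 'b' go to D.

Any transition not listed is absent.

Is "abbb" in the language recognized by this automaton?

Yes

Start in {D}.
Read 'a': {D} → {F}.
Read 'b': {F} → {G}.
Read 'b': {G} → {D}.
Read 'b': {D} → {G}.
The final set {G} contains the accepting state G.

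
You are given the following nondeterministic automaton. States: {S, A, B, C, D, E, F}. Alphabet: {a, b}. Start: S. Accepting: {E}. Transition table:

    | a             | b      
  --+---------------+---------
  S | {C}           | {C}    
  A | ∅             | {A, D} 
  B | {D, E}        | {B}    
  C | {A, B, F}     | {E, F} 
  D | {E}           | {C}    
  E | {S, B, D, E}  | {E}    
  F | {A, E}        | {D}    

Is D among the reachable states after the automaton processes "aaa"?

Start in {S}.
Read 'a': S→{C}; now {C}.
Read 'a': C→{A, B, F}; now {A, B, F}.
Read 'a': A→∅, B→{D, E}, F→{A, E}; now {A, D, E}.
State D is in {A, D, E}.

Yes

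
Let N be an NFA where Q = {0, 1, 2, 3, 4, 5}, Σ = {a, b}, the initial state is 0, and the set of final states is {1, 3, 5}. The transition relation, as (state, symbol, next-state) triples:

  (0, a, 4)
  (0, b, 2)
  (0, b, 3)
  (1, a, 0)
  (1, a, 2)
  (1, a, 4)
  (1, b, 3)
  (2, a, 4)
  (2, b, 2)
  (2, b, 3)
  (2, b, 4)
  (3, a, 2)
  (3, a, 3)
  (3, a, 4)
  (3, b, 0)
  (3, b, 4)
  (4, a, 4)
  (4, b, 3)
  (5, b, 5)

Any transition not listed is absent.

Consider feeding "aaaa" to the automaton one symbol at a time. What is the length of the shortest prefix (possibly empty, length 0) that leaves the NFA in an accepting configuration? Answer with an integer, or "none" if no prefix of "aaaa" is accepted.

Start in {0}.
Read 'a': {0} → {4}.
Read 'a': {4} → {4}.
Read 'a': {4} → {4}.
Read 'a': {4} → {4}.
No reachable set along the way intersects F.

none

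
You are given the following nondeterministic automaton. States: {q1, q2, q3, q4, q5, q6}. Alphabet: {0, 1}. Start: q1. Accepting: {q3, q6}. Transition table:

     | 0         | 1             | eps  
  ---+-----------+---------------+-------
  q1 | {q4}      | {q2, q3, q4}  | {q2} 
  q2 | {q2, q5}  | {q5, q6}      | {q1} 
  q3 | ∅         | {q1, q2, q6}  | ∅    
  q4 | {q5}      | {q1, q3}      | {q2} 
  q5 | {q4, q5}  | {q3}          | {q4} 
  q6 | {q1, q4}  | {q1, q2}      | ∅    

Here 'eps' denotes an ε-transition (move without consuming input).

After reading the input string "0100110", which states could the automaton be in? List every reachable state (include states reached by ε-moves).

{q1, q2, q4, q5}

Start: ε-closure({q1}) = {q1, q2}.
Read '0': q1→{q4}, q2→{q2, q5}; union {q2, q4, q5}; ε-closure = {q1, q2, q4, q5}.
Read '1': q1→{q2, q3, q4}, q2→{q5, q6}, q4→{q1, q3}, q5→{q3}; now {q1, q2, q3, q4, q5, q6}.
Read '0': q1→{q4}, q2→{q2, q5}, q3→∅, q4→{q5}, q5→{q4, q5}, q6→{q1, q4}; now {q1, q2, q4, q5}.
Read '0': q1→{q4}, q2→{q2, q5}, q4→{q5}, q5→{q4, q5}; union {q2, q4, q5}; ε-closure = {q1, q2, q4, q5}.
Read '1': q1→{q2, q3, q4}, q2→{q5, q6}, q4→{q1, q3}, q5→{q3}; now {q1, q2, q3, q4, q5, q6}.
Read '1': q1→{q2, q3, q4}, q2→{q5, q6}, q3→{q1, q2, q6}, q4→{q1, q3}, q5→{q3}, q6→{q1, q2}; now {q1, q2, q3, q4, q5, q6}.
Read '0': q1→{q4}, q2→{q2, q5}, q3→∅, q4→{q5}, q5→{q4, q5}, q6→{q1, q4}; now {q1, q2, q4, q5}.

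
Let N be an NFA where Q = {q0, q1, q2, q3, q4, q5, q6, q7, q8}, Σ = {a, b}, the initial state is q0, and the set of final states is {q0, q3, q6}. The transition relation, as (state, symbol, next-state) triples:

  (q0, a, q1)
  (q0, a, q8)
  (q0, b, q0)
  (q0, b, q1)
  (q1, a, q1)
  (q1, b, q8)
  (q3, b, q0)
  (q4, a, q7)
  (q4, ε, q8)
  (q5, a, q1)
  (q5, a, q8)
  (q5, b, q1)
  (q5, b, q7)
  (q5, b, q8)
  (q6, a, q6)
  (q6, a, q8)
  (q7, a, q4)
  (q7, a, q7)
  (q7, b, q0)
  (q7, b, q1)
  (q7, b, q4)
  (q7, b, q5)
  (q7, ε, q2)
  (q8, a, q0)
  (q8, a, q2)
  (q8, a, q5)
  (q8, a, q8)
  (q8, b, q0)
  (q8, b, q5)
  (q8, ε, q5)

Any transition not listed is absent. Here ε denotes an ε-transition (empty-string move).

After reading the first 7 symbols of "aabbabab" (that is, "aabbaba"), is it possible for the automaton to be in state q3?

Start in {q0}.
Read 'a': {q0} → {q1, q5, q8}.
Read 'a': {q1, q5, q8} → {q0, q1, q2, q5, q8}.
Read 'b': {q0, q1, q2, q5, q8} → {q0, q1, q2, q5, q7, q8}.
Read 'b': {q0, q1, q2, q5, q7, q8} → {q0, q1, q2, q4, q5, q7, q8}.
Read 'a': {q0, q1, q2, q4, q5, q7, q8} → {q0, q1, q2, q4, q5, q7, q8}.
Read 'b': {q0, q1, q2, q4, q5, q7, q8} → {q0, q1, q2, q4, q5, q7, q8}.
Read 'a': {q0, q1, q2, q4, q5, q7, q8} → {q0, q1, q2, q4, q5, q7, q8}.
State q3 is not in {q0, q1, q2, q4, q5, q7, q8}.

No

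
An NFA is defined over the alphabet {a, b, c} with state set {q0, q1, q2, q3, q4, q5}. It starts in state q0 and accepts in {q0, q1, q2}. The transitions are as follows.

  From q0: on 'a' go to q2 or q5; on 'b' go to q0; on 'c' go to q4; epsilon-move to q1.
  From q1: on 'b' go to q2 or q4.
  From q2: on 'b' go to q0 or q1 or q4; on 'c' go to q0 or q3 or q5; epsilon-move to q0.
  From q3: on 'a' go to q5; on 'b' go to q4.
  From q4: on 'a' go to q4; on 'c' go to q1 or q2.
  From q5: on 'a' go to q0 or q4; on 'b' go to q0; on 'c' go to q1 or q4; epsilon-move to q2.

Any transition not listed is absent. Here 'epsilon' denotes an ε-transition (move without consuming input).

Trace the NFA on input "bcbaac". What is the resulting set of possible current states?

{q0, q1, q2, q3, q4, q5}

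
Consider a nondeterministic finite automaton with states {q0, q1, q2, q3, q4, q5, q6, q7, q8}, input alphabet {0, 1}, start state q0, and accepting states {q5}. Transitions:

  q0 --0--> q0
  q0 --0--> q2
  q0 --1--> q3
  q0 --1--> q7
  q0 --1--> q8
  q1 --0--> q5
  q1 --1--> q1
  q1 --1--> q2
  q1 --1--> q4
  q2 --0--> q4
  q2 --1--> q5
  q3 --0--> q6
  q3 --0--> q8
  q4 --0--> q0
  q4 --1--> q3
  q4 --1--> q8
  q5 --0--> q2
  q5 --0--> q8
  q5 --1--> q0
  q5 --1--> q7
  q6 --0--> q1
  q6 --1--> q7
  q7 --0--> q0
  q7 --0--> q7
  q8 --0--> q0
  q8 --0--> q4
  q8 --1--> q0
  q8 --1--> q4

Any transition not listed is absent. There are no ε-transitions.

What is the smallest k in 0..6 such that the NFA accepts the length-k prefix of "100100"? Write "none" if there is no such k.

4

Start in {q0}.
Read '1': q0→{q3, q7, q8}; now {q3, q7, q8}.
Read '0': q3→{q6, q8}, q7→{q0, q7}, q8→{q0, q4}; now {q0, q4, q6, q7, q8}.
Read '0': q0→{q0, q2}, q4→{q0}, q6→{q1}, q7→{q0, q7}, q8→{q0, q4}; now {q0, q1, q2, q4, q7}.
Read '1': q0→{q3, q7, q8}, q1→{q1, q2, q4}, q2→{q5}, q4→{q3, q8}, q7→∅; now {q1, q2, q3, q4, q5, q7, q8}.
None of the earlier sets intersect F, but {q1, q2, q3, q4, q5, q7, q8} does.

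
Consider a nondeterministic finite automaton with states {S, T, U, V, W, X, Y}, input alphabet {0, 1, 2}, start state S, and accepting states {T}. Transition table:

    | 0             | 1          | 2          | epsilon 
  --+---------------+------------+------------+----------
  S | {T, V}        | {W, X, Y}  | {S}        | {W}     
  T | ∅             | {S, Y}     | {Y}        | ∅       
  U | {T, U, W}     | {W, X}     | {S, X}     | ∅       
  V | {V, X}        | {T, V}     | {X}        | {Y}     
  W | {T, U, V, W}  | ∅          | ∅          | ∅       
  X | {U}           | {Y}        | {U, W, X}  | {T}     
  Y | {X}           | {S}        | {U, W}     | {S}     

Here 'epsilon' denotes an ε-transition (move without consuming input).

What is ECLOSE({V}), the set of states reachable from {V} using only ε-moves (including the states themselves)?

{S, V, W, Y}

Begin with {V}.
ε-move V → Y; add Y.
ε-move Y → S; add S.
ε-move S → W; add W.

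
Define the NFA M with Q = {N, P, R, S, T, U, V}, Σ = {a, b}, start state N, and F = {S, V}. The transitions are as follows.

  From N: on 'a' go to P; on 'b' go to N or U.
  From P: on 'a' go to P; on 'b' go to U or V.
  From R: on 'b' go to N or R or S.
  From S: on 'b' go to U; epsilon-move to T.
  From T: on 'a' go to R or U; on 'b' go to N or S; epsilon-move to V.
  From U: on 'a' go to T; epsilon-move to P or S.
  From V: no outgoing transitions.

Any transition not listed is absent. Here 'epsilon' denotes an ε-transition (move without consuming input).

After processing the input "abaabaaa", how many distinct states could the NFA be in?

6

Start in {N}.
Read 'a': N→{P}; now {P}.
Read 'b': P→{U, V}; union {U, V}; ε-closure = {P, S, T, U, V}.
Read 'a': P→{P}, S→∅, T→{R, U}, U→{T}, V→∅; union {P, R, T, U}; ε-closure = {P, R, S, T, U, V}.
Read 'a': P→{P}, R→∅, S→∅, T→{R, U}, U→{T}, V→∅; union {P, R, T, U}; ε-closure = {P, R, S, T, U, V}.
Read 'b': P→{U, V}, R→{N, R, S}, S→{U}, T→{N, S}, U→∅, V→∅; union {N, R, S, U, V}; ε-closure = {N, P, R, S, T, U, V}.
Read 'a': N→{P}, P→{P}, R→∅, S→∅, T→{R, U}, U→{T}, V→∅; union {P, R, T, U}; ε-closure = {P, R, S, T, U, V}.
Read 'a': P→{P}, R→∅, S→∅, T→{R, U}, U→{T}, V→∅; union {P, R, T, U}; ε-closure = {P, R, S, T, U, V}.
Read 'a': P→{P}, R→∅, S→∅, T→{R, U}, U→{T}, V→∅; union {P, R, T, U}; ε-closure = {P, R, S, T, U, V}.
That set has 6 states.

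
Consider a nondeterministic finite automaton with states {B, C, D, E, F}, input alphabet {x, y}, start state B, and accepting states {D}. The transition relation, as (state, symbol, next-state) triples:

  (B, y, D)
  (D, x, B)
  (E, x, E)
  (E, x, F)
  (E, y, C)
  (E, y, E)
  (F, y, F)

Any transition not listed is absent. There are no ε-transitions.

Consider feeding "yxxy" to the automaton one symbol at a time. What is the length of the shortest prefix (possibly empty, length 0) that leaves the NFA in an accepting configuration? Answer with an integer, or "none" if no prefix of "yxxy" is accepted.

1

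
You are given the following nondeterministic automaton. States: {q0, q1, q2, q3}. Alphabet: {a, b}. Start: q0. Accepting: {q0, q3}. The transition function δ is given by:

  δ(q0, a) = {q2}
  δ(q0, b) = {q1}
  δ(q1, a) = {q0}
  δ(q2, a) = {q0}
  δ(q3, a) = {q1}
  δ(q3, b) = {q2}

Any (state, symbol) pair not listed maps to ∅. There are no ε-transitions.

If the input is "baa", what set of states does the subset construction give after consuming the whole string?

{q2}

Start in {q0}.
Read 'b': q0→{q1}; now {q1}.
Read 'a': q1→{q0}; now {q0}.
Read 'a': q0→{q2}; now {q2}.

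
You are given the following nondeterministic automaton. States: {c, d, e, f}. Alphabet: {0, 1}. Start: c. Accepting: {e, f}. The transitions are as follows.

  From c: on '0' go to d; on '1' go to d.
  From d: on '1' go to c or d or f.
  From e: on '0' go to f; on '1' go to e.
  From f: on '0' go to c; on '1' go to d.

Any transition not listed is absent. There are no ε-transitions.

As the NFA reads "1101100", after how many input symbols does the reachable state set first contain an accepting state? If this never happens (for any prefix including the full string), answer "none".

2

Start in {c}.
Read '1': c→{d}; now {d}.
Read '1': d→{c, d, f}; now {c, d, f}.
None of the earlier sets intersect F, but {c, d, f} does.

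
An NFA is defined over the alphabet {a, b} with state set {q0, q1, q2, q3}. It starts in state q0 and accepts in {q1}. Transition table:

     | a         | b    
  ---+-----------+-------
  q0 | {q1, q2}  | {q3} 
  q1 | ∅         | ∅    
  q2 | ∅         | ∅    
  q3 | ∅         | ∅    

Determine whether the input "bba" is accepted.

Start in {q0}.
Read 'b': q0→{q3}; now {q3}.
Read 'b': q3→∅; now ∅.
The set is empty and remains empty for the remaining 1 symbol.
The final set ∅ contains no accepting state.

No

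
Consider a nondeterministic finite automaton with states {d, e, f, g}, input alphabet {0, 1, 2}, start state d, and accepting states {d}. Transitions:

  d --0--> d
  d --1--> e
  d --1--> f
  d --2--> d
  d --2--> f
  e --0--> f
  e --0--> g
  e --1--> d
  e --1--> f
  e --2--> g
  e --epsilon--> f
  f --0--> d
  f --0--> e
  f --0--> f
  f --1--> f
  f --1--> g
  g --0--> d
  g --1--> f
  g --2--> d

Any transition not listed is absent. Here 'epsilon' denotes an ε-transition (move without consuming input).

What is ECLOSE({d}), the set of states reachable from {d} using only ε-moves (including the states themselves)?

{d}

Begin with {d}.
No ε-moves leave this set, so the closure equals the set itself.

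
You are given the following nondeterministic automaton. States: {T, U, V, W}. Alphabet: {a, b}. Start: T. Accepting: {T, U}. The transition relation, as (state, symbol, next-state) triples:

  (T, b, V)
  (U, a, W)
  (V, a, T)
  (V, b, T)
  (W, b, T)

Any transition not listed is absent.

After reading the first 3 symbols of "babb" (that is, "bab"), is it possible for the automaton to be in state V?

Start in {T}.
Read 'b': T→{V}; now {V}.
Read 'a': V→{T}; now {T}.
Read 'b': T→{V}; now {V}.
State V is in {V}.

Yes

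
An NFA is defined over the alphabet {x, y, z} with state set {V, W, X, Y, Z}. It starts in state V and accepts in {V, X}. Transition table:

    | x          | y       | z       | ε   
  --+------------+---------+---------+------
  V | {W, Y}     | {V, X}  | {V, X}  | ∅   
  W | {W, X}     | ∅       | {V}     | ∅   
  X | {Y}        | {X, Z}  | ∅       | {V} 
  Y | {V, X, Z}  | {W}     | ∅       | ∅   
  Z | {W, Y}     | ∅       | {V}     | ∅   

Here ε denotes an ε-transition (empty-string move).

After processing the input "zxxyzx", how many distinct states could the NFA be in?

Start in {V}.
Read 'z': V→{V, X}; now {V, X}.
Read 'x': V→{W, Y}, X→{Y}; now {W, Y}.
Read 'x': W→{W, X}, Y→{V, X, Z}; now {V, W, X, Z}.
Read 'y': V→{V, X}, W→∅, X→{X, Z}, Z→∅; now {V, X, Z}.
Read 'z': V→{V, X}, X→∅, Z→{V}; now {V, X}.
Read 'x': V→{W, Y}, X→{Y}; now {W, Y}.
That set has 2 states.

2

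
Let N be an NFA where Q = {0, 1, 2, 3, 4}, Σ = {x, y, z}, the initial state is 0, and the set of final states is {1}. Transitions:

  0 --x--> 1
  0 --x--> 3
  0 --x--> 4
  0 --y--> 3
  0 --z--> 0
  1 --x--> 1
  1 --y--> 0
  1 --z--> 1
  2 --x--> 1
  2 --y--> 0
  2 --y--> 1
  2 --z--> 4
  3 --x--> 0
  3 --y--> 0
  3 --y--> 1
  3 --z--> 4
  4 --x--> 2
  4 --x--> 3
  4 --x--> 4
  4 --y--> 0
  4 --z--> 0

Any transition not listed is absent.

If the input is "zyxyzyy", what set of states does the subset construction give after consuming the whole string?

{3}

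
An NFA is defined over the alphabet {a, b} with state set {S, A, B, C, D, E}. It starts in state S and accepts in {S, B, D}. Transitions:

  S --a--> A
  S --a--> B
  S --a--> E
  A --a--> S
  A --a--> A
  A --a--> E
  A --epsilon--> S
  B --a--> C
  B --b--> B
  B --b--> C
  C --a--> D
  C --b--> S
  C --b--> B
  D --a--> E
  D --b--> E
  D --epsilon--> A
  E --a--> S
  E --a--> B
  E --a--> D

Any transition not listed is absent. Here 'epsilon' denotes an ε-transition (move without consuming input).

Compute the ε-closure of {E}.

Begin with {E}.
No ε-moves leave this set, so the closure equals the set itself.

{E}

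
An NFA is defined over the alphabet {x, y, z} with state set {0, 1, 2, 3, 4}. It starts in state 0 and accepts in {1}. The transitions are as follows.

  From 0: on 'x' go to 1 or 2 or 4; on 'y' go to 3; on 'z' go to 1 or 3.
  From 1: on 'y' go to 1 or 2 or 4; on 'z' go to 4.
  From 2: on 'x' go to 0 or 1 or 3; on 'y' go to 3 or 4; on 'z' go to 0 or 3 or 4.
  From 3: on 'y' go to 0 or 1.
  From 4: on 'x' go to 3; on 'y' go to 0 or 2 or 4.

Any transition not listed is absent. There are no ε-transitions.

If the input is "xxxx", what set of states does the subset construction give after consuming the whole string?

Start in {0}.
Read 'x': {0} → {1, 2, 4}.
Read 'x': {1, 2, 4} → {0, 1, 3}.
Read 'x': {0, 1, 3} → {1, 2, 4}.
Read 'x': {1, 2, 4} → {0, 1, 3}.

{0, 1, 3}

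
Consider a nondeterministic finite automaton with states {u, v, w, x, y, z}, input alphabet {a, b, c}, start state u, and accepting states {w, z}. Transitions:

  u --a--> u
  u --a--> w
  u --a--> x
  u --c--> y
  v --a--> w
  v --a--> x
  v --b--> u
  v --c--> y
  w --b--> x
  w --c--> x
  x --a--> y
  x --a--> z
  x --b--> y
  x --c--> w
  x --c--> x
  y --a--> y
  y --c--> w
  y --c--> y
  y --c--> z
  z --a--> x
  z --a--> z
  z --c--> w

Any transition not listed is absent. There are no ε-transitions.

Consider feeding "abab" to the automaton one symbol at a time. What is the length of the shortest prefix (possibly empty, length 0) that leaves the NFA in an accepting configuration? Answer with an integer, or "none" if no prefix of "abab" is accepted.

Start in {u}.
Read 'a': u→{u, w, x}; now {u, w, x}.
None of the earlier sets intersect F, but {u, w, x} does.

1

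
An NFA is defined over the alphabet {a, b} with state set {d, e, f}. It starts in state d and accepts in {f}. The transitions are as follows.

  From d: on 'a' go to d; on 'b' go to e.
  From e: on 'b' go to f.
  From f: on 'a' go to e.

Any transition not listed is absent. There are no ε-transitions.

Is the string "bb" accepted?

Yes

Start in {d}.
Read 'b': d→{e}; now {e}.
Read 'b': e→{f}; now {f}.
The final set {f} contains the accepting state f.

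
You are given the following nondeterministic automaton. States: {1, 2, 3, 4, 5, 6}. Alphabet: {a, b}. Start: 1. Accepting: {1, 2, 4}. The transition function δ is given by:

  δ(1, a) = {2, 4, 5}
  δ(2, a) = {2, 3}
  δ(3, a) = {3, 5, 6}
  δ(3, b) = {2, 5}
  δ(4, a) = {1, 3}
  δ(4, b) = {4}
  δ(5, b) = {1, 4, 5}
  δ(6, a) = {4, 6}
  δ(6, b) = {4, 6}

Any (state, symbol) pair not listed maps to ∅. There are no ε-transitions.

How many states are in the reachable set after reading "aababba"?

5

Start in {1}.
Read 'a': 1→{2, 4, 5}; now {2, 4, 5}.
Read 'a': 2→{2, 3}, 4→{1, 3}, 5→∅; now {1, 2, 3}.
Read 'b': 1→∅, 2→∅, 3→{2, 5}; now {2, 5}.
Read 'a': 2→{2, 3}, 5→∅; now {2, 3}.
Read 'b': 2→∅, 3→{2, 5}; now {2, 5}.
Read 'b': 2→∅, 5→{1, 4, 5}; now {1, 4, 5}.
Read 'a': 1→{2, 4, 5}, 4→{1, 3}, 5→∅; now {1, 2, 3, 4, 5}.
That set has 5 states.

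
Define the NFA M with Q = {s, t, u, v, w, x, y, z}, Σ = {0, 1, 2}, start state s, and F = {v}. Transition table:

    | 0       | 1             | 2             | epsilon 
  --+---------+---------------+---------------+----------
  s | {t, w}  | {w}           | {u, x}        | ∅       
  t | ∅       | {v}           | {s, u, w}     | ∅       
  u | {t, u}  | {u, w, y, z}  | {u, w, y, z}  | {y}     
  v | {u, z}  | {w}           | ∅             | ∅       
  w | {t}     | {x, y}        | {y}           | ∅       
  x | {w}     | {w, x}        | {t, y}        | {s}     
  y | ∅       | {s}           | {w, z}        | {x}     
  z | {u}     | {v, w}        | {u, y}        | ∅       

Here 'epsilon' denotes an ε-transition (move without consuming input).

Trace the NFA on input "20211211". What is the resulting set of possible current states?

{s, u, v, w, x, y, z}

Start in {s}.
Read '2': s→{u, x}; union {u, x}; ε-closure = {s, u, x, y}.
Read '0': s→{t, w}, u→{t, u}, x→{w}, y→∅; union {t, u, w}; ε-closure = {s, t, u, w, x, y}.
Read '2': s→{u, x}, t→{s, u, w}, u→{u, w, y, z}, w→{y}, x→{t, y}, y→{w, z}; now {s, t, u, w, x, y, z}.
Read '1': s→{w}, t→{v}, u→{u, w, y, z}, w→{x, y}, x→{w, x}, y→{s}, z→{v, w}; now {s, u, v, w, x, y, z}.
Read '1': s→{w}, u→{u, w, y, z}, v→{w}, w→{x, y}, x→{w, x}, y→{s}, z→{v, w}; now {s, u, v, w, x, y, z}.
Read '2': s→{u, x}, u→{u, w, y, z}, v→∅, w→{y}, x→{t, y}, y→{w, z}, z→{u, y}; union {t, u, w, x, y, z}; ε-closure = {s, t, u, w, x, y, z}.
Read '1': s→{w}, t→{v}, u→{u, w, y, z}, w→{x, y}, x→{w, x}, y→{s}, z→{v, w}; now {s, u, v, w, x, y, z}.
Read '1': s→{w}, u→{u, w, y, z}, v→{w}, w→{x, y}, x→{w, x}, y→{s}, z→{v, w}; now {s, u, v, w, x, y, z}.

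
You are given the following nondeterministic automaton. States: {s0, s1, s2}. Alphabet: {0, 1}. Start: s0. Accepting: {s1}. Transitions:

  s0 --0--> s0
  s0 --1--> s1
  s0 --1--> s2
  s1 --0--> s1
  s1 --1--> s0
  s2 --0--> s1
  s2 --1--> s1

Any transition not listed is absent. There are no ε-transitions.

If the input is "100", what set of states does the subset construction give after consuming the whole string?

Start in {s0}.
Read '1': s0→{s1, s2}; now {s1, s2}.
Read '0': s1→{s1}, s2→{s1}; now {s1}.
Read '0': s1→{s1}; now {s1}.

{s1}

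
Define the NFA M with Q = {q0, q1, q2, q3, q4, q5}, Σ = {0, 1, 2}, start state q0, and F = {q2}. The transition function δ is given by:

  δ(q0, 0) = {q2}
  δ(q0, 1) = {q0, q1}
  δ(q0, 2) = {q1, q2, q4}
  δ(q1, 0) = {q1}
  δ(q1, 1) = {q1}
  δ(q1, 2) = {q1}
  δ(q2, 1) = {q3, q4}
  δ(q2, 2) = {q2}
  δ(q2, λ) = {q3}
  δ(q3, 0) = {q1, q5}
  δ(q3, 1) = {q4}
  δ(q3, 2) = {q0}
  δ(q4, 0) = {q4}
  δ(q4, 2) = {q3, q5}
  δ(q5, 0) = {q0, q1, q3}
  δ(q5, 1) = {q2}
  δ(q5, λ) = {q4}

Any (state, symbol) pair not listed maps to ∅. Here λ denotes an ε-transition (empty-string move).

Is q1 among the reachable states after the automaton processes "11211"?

Yes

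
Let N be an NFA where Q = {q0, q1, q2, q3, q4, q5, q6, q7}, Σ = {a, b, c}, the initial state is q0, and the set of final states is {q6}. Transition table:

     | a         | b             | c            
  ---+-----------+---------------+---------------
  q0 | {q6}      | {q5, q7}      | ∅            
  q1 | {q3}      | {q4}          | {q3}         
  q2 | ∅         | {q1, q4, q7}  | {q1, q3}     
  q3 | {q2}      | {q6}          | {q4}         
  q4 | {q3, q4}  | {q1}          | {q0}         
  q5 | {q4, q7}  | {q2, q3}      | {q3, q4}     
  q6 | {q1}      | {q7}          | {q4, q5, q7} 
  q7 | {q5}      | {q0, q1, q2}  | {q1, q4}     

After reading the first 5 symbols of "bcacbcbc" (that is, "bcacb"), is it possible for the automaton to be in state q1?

Start in {q0}.
Read 'b': q0→{q5, q7}; now {q5, q7}.
Read 'c': q5→{q3, q4}, q7→{q1, q4}; now {q1, q3, q4}.
Read 'a': q1→{q3}, q3→{q2}, q4→{q3, q4}; now {q2, q3, q4}.
Read 'c': q2→{q1, q3}, q3→{q4}, q4→{q0}; now {q0, q1, q3, q4}.
Read 'b': q0→{q5, q7}, q1→{q4}, q3→{q6}, q4→{q1}; now {q1, q4, q5, q6, q7}.
State q1 is in {q1, q4, q5, q6, q7}.

Yes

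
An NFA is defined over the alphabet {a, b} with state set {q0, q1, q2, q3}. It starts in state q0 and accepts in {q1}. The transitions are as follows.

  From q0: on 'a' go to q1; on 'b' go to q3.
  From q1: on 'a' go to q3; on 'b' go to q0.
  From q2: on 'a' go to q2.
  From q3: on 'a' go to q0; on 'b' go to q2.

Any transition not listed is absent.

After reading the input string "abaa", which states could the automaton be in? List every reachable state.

{q3}

Start in {q0}.
Read 'a': {q0} → {q1}.
Read 'b': {q1} → {q0}.
Read 'a': {q0} → {q1}.
Read 'a': {q1} → {q3}.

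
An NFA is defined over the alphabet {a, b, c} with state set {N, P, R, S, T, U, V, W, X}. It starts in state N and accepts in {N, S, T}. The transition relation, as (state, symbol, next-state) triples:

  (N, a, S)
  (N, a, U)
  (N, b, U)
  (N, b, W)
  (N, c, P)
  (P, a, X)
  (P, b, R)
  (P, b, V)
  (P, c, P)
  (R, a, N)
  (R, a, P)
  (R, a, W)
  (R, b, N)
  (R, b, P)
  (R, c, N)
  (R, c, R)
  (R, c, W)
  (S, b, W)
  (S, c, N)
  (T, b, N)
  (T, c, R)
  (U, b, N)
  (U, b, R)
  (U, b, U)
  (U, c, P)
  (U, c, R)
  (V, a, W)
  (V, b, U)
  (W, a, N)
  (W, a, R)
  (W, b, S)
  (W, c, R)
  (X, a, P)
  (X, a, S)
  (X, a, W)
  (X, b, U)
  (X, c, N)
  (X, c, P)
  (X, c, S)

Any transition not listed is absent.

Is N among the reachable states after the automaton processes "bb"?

Yes

Start in {N}.
Read 'b': N→{U, W}; now {U, W}.
Read 'b': U→{N, R, U}, W→{S}; now {N, R, S, U}.
State N is in {N, R, S, U}.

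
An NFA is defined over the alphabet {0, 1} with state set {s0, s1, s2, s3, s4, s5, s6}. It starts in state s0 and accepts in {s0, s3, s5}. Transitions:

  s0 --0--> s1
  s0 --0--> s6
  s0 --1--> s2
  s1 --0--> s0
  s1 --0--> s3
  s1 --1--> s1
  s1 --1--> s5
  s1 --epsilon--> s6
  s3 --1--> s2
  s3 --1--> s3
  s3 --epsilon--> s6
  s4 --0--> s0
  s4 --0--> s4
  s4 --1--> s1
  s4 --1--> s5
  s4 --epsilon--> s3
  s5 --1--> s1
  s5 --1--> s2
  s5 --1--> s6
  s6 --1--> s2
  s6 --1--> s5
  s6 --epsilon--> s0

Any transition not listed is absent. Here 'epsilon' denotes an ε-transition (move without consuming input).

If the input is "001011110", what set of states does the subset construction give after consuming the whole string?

{s0, s1, s3, s6}

Start in {s0}.
Read '0': s0→{s1, s6}; union {s1, s6}; ε-closure = {s0, s1, s6}.
Read '0': s0→{s1, s6}, s1→{s0, s3}, s6→∅; now {s0, s1, s3, s6}.
Read '1': s0→{s2}, s1→{s1, s5}, s3→{s2, s3}, s6→{s2, s5}; union {s1, s2, s3, s5}; ε-closure = {s0, s1, s2, s3, s5, s6}.
Read '0': s0→{s1, s6}, s1→{s0, s3}, s2→∅, s3→∅, s5→∅, s6→∅; now {s0, s1, s3, s6}.
Read '1': s0→{s2}, s1→{s1, s5}, s3→{s2, s3}, s6→{s2, s5}; union {s1, s2, s3, s5}; ε-closure = {s0, s1, s2, s3, s5, s6}.
Read '1': s0→{s2}, s1→{s1, s5}, s2→∅, s3→{s2, s3}, s5→{s1, s2, s6}, s6→{s2, s5}; union {s1, s2, s3, s5, s6}; ε-closure = {s0, s1, s2, s3, s5, s6}.
Read '1': s0→{s2}, s1→{s1, s5}, s2→∅, s3→{s2, s3}, s5→{s1, s2, s6}, s6→{s2, s5}; union {s1, s2, s3, s5, s6}; ε-closure = {s0, s1, s2, s3, s5, s6}.
Read '1': s0→{s2}, s1→{s1, s5}, s2→∅, s3→{s2, s3}, s5→{s1, s2, s6}, s6→{s2, s5}; union {s1, s2, s3, s5, s6}; ε-closure = {s0, s1, s2, s3, s5, s6}.
Read '0': s0→{s1, s6}, s1→{s0, s3}, s2→∅, s3→∅, s5→∅, s6→∅; now {s0, s1, s3, s6}.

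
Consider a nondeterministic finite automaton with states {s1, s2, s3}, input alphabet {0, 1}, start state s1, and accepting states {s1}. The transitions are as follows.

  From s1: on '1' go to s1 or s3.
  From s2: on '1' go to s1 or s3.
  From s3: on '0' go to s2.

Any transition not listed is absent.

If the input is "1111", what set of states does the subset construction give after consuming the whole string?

Start in {s1}.
Read '1': {s1} → {s1, s3}.
Read '1': {s1, s3} → {s1, s3}.
Read '1': {s1, s3} → {s1, s3}.
Read '1': {s1, s3} → {s1, s3}.

{s1, s3}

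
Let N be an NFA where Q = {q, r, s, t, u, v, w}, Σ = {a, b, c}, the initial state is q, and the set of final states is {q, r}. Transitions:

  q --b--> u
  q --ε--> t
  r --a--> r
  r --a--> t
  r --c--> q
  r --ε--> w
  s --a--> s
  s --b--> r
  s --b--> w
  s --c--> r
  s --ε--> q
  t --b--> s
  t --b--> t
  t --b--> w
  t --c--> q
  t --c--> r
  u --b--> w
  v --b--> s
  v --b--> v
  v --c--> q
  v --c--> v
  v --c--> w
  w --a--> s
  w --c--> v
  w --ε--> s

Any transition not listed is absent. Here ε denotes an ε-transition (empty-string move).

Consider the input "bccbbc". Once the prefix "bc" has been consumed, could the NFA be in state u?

No

Start: ε-closure({q}) = {q, t}.
Read 'b': {q, t} → {q, s, t, u, w}.
Read 'c': {q, s, t, u, w} → {q, r, s, t, v, w}.
State u is not in {q, r, s, t, v, w}.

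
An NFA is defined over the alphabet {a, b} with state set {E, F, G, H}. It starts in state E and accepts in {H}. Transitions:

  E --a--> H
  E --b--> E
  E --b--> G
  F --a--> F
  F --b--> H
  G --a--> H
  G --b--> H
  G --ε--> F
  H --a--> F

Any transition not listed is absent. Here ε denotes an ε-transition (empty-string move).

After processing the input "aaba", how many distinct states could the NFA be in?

Start in {E}.
Read 'a': {E} → {H}.
Read 'a': {H} → {F}.
Read 'b': {F} → {H}.
Read 'a': {H} → {F}.
That set has 1 state.

1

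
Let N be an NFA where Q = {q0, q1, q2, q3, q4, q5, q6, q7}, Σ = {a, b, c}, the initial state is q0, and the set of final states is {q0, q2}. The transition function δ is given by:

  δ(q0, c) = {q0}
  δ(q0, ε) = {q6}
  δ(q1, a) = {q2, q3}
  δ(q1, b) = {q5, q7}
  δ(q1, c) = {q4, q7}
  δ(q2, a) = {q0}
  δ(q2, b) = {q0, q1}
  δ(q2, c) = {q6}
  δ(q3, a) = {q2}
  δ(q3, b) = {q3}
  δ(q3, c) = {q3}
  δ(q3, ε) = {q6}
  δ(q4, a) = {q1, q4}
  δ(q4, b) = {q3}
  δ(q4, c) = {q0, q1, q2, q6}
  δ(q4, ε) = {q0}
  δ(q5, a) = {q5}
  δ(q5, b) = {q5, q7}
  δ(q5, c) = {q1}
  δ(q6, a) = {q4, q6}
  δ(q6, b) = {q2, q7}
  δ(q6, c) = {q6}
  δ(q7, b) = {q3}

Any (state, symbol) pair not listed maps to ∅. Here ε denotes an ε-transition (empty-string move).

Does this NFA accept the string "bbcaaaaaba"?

Yes

Start: ε-closure({q0}) = {q0, q6}.
Read 'b': {q0, q6} → {q2, q7}.
Read 'b': {q2, q7} → {q0, q1, q3, q6}.
Read 'c': {q0, q1, q3, q6} → {q0, q3, q4, q6, q7}.
Read 'a': {q0, q3, q4, q6, q7} → {q0, q1, q2, q4, q6}.
Read 'a': {q0, q1, q2, q4, q6} → {q0, q1, q2, q3, q4, q6}.
Read 'a': {q0, q1, q2, q3, q4, q6} → {q0, q1, q2, q3, q4, q6}.
Read 'a': {q0, q1, q2, q3, q4, q6} → {q0, q1, q2, q3, q4, q6}.
Read 'a': {q0, q1, q2, q3, q4, q6} → {q0, q1, q2, q3, q4, q6}.
Read 'b': {q0, q1, q2, q3, q4, q6} → {q0, q1, q2, q3, q5, q6, q7}.
Read 'a': {q0, q1, q2, q3, q5, q6, q7} → {q0, q2, q3, q4, q5, q6}.
The final set {q0, q2, q3, q4, q5, q6} contains the accepting states q0, q2.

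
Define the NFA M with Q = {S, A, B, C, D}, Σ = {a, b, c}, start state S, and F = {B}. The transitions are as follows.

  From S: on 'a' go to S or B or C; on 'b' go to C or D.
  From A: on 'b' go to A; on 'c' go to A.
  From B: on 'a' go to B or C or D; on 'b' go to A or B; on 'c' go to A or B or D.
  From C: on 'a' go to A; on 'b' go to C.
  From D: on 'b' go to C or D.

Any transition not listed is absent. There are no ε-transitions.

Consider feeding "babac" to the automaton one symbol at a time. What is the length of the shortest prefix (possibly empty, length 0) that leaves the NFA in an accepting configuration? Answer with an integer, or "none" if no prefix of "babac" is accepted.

Start in {S}.
Read 'b': S→{C, D}; now {C, D}.
Read 'a': C→{A}, D→∅; now {A}.
Read 'b': A→{A}; now {A}.
Read 'a': A→∅; now ∅.
The set is empty and remains empty for the remaining 1 symbol.
No reachable set along the way intersects F.

none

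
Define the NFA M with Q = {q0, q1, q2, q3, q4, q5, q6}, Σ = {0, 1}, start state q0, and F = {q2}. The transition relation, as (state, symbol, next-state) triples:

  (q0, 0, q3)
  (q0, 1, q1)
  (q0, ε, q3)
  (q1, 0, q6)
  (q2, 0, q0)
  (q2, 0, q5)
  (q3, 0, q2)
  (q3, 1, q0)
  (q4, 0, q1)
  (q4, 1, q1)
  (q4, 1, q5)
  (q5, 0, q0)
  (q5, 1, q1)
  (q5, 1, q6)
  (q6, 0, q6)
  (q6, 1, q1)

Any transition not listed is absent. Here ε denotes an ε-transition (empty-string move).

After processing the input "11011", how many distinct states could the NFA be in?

Start: ε-closure({q0}) = {q0, q3}.
Read '1': {q0, q3} → {q0, q1, q3}.
Read '1': {q0, q1, q3} → {q0, q1, q3}.
Read '0': {q0, q1, q3} → {q2, q3, q6}.
Read '1': {q2, q3, q6} → {q0, q1, q3}.
Read '1': {q0, q1, q3} → {q0, q1, q3}.
That set has 3 states.

3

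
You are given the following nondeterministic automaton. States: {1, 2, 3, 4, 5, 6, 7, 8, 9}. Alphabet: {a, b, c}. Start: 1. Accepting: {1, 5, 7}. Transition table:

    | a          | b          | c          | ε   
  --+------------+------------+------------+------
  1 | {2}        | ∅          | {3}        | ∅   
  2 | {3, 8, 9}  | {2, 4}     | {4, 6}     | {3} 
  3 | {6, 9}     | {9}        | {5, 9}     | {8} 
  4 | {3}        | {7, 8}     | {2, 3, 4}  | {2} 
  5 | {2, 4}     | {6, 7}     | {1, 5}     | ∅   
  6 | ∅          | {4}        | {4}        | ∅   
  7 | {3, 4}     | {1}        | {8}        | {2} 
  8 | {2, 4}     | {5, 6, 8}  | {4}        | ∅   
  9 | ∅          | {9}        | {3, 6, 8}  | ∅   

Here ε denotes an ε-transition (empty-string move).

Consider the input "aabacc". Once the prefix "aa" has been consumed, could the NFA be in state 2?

Yes

Start in {1}.
Read 'a': 1→{2}; union {2}; ε-closure = {2, 3, 8}.
Read 'a': 2→{3, 8, 9}, 3→{6, 9}, 8→{2, 4}; now {2, 3, 4, 6, 8, 9}.
State 2 is in {2, 3, 4, 6, 8, 9}.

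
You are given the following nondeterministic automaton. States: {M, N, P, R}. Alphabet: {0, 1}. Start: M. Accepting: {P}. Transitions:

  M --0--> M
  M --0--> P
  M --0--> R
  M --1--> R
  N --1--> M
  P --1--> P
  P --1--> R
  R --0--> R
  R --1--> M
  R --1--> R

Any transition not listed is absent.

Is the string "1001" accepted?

Start in {M}.
Read '1': M→{R}; now {R}.
Read '0': R→{R}; now {R}.
Read '0': R→{R}; now {R}.
Read '1': R→{M, R}; now {M, R}.
The final set {M, R} contains no accepting state.

No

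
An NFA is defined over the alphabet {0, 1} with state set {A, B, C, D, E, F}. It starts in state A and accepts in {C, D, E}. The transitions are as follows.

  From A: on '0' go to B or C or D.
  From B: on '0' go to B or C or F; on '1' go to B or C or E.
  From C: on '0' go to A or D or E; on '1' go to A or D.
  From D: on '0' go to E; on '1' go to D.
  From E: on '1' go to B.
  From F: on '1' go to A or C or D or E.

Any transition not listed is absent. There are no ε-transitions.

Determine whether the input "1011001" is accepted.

Start in {A}.
Read '1': A→∅; now ∅.
The set is empty and remains empty for the remaining 6 symbols.
The final set ∅ contains no accepting state.

No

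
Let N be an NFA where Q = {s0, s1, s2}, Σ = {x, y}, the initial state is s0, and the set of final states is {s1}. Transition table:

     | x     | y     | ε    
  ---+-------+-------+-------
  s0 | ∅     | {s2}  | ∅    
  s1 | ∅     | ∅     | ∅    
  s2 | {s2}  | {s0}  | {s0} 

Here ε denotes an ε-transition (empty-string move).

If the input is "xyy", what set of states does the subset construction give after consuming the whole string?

∅

Start in {s0}.
Read 'x': {s0} → ∅.
The set is empty and remains empty for the remaining 2 symbols.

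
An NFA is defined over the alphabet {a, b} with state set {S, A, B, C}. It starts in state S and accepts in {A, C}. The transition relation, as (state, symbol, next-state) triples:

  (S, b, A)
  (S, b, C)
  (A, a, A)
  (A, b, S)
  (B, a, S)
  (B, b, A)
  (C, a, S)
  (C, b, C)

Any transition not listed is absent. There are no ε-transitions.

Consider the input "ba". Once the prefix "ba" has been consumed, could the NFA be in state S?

Start in {S}.
Read 'b': {S} → {A, C}.
Read 'a': {A, C} → {S, A}.
State S is in {S, A}.

Yes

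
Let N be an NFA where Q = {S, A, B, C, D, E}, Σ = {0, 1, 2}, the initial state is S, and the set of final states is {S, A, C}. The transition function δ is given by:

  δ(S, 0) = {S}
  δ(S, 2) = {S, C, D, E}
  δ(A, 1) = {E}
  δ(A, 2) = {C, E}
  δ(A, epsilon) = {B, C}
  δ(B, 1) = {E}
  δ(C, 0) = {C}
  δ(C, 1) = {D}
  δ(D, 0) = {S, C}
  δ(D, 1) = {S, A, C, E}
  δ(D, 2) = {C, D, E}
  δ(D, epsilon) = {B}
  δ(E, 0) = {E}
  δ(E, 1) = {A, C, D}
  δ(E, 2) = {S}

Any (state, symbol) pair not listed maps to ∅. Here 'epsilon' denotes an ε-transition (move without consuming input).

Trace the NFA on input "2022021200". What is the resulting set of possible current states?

{S, C, E}

Start in {S}.
Read '2': S→{S, C, D, E}; union {S, C, D, E}; ε-closure = {S, B, C, D, E}.
Read '0': S→{S}, B→∅, C→{C}, D→{S, C}, E→{E}; now {S, C, E}.
Read '2': S→{S, C, D, E}, C→∅, E→{S}; union {S, C, D, E}; ε-closure = {S, B, C, D, E}.
Read '2': S→{S, C, D, E}, B→∅, C→∅, D→{C, D, E}, E→{S}; union {S, C, D, E}; ε-closure = {S, B, C, D, E}.
Read '0': S→{S}, B→∅, C→{C}, D→{S, C}, E→{E}; now {S, C, E}.
Read '2': S→{S, C, D, E}, C→∅, E→{S}; union {S, C, D, E}; ε-closure = {S, B, C, D, E}.
Read '1': S→∅, B→{E}, C→{D}, D→{S, A, C, E}, E→{A, C, D}; union {S, A, C, D, E}; ε-closure = {S, A, B, C, D, E}.
Read '2': S→{S, C, D, E}, A→{C, E}, B→∅, C→∅, D→{C, D, E}, E→{S}; union {S, C, D, E}; ε-closure = {S, B, C, D, E}.
Read '0': S→{S}, B→∅, C→{C}, D→{S, C}, E→{E}; now {S, C, E}.
Read '0': S→{S}, C→{C}, E→{E}; now {S, C, E}.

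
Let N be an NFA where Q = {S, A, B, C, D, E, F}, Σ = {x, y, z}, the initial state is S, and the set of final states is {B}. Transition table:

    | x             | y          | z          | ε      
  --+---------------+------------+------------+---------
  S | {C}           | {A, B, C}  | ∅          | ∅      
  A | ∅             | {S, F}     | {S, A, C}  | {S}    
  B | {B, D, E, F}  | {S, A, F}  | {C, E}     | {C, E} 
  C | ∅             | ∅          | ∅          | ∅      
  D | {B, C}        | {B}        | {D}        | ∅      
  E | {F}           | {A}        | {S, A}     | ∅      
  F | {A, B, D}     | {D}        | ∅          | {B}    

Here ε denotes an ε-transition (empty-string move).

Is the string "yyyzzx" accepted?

Start in {S}.
Read 'y': {S} → {S, A, B, C, E}.
Read 'y': {S, A, B, C, E} → {S, A, B, C, E, F}.
Read 'y': {S, A, B, C, E, F} → {S, A, B, C, D, E, F}.
Read 'z': {S, A, B, C, D, E, F} → {S, A, C, D, E}.
Read 'z': {S, A, C, D, E} → {S, A, C, D}.
Read 'x': {S, A, C, D} → {B, C, E}.
The final set {B, C, E} contains the accepting state B.

Yes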